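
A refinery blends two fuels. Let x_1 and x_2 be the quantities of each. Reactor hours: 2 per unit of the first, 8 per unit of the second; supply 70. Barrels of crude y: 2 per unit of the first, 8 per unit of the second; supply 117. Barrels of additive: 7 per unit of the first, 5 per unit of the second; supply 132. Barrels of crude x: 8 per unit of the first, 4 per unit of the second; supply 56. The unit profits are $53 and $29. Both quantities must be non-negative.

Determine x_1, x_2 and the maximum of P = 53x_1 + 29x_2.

Corner points and P = 53x_1 + 29x_2:
  (0, 0) → P = 0
  (0, 35/4) → P = 1015/4
  (7, 0) → P = 371
  (3, 8) → P = 391

The optimum lies where 2x_1 + 8x_2 = 70 and 8x_1 + 4x_2 = 56.
Solving simultaneously gives x_1 = 3, x_2 = 8.

x_1 = 3, x_2 = 8, maximum P = 391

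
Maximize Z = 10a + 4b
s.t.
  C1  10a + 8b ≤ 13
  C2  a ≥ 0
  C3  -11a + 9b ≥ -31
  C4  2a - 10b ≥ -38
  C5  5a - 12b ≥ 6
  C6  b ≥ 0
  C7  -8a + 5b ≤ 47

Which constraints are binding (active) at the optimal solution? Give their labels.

C1 and C6

Feasible corners and Z = 10a + 4b:
  (51/40, 1/32) → Z = 103/8
  (13/10, 0) → Z = 13
  (6/5, 0) → Z = 12

The maximum is at (13/10, 0). Substituting into each constraint, equality holds for C1 and C6; the remaining constraints have slack.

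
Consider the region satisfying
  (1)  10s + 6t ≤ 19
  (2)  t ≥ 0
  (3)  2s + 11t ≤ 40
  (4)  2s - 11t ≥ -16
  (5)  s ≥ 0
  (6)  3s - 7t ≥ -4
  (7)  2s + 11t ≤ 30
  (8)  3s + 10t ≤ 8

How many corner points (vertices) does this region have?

Of the 27 pairwise boundary intersections, those satisfying every inequality are:
  (19/10, 0)
  (71/41, 23/82)
  (0, 0)
  (0, 4/7)
  (16/51, 12/17)

5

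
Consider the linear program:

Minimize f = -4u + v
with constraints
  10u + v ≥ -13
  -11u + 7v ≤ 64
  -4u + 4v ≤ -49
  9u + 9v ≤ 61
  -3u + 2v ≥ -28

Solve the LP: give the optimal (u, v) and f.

u = 7/2, v = -35/4, minimum f = -91/4

Vertices and f = -4u + v:
  (-3/44, -271/22) → f = -265/22
  (2/23, -319/23) → f = -327/23
  (7/2, -35/4) → f = -91/4

The optimum lies where -4u + 4v = -49 and -3u + 2v = -28.
Solving simultaneously gives u = 7/2, v = -35/4.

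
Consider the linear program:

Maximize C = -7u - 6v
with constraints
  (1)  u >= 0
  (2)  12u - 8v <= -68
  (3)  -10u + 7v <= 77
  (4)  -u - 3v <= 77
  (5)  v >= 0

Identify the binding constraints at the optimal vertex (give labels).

Feasible corners and C = -7u - 6v:
  (0, 17/2) → C = -51
  (0, 11) → C = -66
  (35, 61) → C = -611

The maximum is at (0, 17/2). Substituting into each constraint, equality holds for (1) and (2); the remaining constraints have slack.

(1) and (2)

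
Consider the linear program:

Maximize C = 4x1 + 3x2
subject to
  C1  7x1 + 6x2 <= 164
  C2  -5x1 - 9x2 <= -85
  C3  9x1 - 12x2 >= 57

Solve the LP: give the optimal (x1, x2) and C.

Vertices and C = 4x1 + 3x2:
  (322/11, -75/11) → C = 1063/11
  (385/23, 359/46) → C = 4157/46
  (511/47, 160/47) → C = 2524/47

At the optimal vertex, 7x1 + 6x2 = 164 and -5x1 - 9x2 = -85.
Solving simultaneously gives x1 = 322/11, x2 = -75/11.

x1 = 322/11, x2 = -75/11, maximum C = 1063/11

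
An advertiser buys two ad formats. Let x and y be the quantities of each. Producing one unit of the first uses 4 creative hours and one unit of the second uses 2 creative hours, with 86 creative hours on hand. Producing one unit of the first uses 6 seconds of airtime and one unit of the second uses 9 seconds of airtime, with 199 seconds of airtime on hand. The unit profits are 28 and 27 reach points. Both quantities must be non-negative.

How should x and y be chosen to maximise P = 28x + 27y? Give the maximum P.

x = 47/3, y = 35/3, maximum P = 2261/3

Vertices and P = 28x + 27y:
  (0, 0) → P = 0
  (0, 199/9) → P = 597
  (43/2, 0) → P = 602
  (47/3, 35/3) → P = 2261/3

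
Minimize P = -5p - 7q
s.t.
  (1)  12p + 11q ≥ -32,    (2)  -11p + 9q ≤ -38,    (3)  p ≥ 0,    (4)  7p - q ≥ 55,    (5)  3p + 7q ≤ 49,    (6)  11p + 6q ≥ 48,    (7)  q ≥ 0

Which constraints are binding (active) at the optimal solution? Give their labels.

(5) and (7)

Feasible corners and P = -5p - 7q:
  (217/26, 89/26) → P = -854/13
  (55/7, 0) → P = -275/7
  (49/3, 0) → P = -245/3

The minimum is at (49/3, 0). Substituting into each constraint, equality holds for (5) and (7); the remaining constraints have slack.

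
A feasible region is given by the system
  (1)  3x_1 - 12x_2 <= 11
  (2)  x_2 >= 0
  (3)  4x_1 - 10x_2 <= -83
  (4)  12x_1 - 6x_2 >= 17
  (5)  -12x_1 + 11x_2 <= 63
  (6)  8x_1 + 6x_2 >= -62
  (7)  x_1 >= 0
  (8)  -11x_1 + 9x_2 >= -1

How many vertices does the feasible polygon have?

4

Pairwise boundary intersections that survive every other constraint:
  (167/24, 133/12)
  (757/74, 917/74)
  (113/12, 16)
  (578/13, 705/13)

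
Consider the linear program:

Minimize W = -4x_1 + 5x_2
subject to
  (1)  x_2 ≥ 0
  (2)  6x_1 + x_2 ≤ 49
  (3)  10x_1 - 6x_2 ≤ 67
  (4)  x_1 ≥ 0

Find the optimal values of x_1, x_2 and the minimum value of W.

x_1 = 67/10, x_2 = 0, minimum W = -134/5

Vertices and W = -4x_1 + 5x_2:
  (67/10, 0) → W = -134/5
  (0, 0) → W = 0
  (361/46, 44/23) → W = -502/23
  (0, 49) → W = 245

The optimum lies where x_2 = 0 and 10x_1 - 6x_2 = 67.
Solving simultaneously gives x_1 = 67/10, x_2 = 0.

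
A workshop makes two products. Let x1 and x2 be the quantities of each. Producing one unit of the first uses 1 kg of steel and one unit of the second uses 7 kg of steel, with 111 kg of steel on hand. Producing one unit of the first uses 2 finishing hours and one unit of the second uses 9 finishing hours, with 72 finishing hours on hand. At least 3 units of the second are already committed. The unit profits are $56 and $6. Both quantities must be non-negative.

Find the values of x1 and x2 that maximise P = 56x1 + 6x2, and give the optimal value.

x1 = 45/2, x2 = 3, maximum P = 1278

Feasible corners and P = 56x1 + 6x2:
  (0, 8) → P = 48
  (0, 3) → P = 18
  (45/2, 3) → P = 1278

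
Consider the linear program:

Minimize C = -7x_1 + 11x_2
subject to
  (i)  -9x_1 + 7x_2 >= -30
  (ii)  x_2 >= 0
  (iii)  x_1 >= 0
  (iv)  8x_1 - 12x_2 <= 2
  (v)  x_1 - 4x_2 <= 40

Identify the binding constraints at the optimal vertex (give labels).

(ii) and (iv)

Feasible corners and C = -7x_1 + 11x_2:
  (173/26, 111/26) → C = 5/13
  (0, 0) → C = 0
  (1/4, 0) → C = -7/4
The feasible region is unbounded (it extends along (0, 1), (7, 9)), but C strictly increases along every unbounded feasible direction, so there is no improving ray and the minimum is attained at a vertex.

The minimum is at (1/4, 0). Substituting into each constraint, equality holds for (ii) and (iv); the remaining constraints have slack.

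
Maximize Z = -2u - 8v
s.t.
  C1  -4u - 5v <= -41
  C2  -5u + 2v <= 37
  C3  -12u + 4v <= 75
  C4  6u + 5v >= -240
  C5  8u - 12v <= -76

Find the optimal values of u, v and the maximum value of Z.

u = 14/11, v = 79/11, maximum Z = -60

Extreme points and Z = -2u - 8v:
  (-211/76, 198/19) → Z = -2957/38
  (14/11, 79/11) → Z = -60
  (-1/2, 69/4) → Z = -137
The feasible region is unbounded (it extends along (2, 5), (3, 2)), but Z strictly decreases along every unbounded feasible direction, so there is no improving ray and the maximum is attained at a vertex.

The binding constraints are -4u - 5v = -41 and 8u - 12v = -76.
Solving simultaneously gives u = 14/11, v = 79/11.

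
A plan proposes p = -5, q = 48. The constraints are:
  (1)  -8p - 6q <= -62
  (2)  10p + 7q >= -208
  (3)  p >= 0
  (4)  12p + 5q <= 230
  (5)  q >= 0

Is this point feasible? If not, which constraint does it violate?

not feasible — violates (3)

Constraint (3): p = -5, which is not ≥ 0. All other constraints are satisfied.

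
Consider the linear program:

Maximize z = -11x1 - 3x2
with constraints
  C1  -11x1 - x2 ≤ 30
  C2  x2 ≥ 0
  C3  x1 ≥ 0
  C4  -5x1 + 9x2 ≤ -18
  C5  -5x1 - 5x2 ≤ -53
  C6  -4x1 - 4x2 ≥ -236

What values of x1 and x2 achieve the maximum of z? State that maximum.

Extreme points and z = -11x1 - 3x2:
  (53/5, 0) → z = -583/5
  (59, 0) → z = -649
  (81/10, 5/2) → z = -483/5
  (549/14, 277/14) → z = -3435/7

The optimum lies where -5x1 + 9x2 = -18 and -5x1 - 5x2 = -53.
Solving simultaneously gives x1 = 81/10, x2 = 5/2.

x1 = 81/10, x2 = 5/2, maximum z = -483/5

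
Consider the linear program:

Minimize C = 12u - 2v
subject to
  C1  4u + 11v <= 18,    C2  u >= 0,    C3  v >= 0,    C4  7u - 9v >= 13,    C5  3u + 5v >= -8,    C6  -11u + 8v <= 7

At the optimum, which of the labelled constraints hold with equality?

C3 and C4

Feasible corners and C = 12u - 2v:
  (9/2, 0) → C = 54
  (305/113, 74/113) → C = 3512/113
  (13/7, 0) → C = 156/7

The minimum is at (13/7, 0). Substituting into each constraint, equality holds for C3 and C4; the remaining constraints have slack.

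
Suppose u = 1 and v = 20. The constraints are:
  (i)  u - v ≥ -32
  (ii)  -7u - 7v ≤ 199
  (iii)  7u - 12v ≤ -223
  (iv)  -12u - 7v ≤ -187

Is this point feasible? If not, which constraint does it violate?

Constraint (iv): -12u - 7v = -152, which is not ≤ -187. All other constraints are satisfied.

not feasible — violates (iv)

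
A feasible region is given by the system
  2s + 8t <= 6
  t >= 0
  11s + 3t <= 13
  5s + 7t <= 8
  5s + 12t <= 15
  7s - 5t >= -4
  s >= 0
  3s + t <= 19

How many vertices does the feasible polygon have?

Intersecting each pair of boundary lines and keeping only the points that satisfy every inequality leaves:
  (11/13, 7/13)
  (0, 3/4)
  (13/11, 0)
  (0, 0)
  (67/62, 23/62)

5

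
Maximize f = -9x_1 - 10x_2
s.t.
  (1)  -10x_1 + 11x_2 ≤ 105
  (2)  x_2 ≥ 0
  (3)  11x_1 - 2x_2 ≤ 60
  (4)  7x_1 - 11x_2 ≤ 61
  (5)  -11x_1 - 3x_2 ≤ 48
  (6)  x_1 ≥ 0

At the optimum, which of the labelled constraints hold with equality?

(2) and (6)

Feasible corners and f = -9x_1 - 10x_2:
  (870/101, 1755/101) → f = -25380/101
  (0, 105/11) → f = -1050/11
  (60/11, 0) → f = -540/11
  (0, 0) → f = 0

The maximum is at (0, 0). Substituting into each constraint, equality holds for (2) and (6); the remaining constraints have slack.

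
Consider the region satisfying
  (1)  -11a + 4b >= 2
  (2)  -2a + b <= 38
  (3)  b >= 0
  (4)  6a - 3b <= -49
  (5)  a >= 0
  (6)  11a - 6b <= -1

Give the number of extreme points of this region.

4

Intersecting each pair of boundary lines and keeping only the points that satisfy every inequality leaves:
  (50, 138)
  (190/9, 527/9)
  (0, 38)
  (0, 49/3)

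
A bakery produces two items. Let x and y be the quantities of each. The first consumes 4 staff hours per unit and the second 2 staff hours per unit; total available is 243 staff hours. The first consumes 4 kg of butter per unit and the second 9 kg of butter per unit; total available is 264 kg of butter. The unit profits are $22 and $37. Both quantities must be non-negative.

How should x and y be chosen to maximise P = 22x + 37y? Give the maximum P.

Vertices and P = 22x + 37y:
  (0, 0) → P = 0
  (0, 88/3) → P = 3256/3
  (243/4, 0) → P = 2673/2
  (237/4, 3) → P = 2829/2

The binding constraints are 4x + 2y = 243 and 4x + 9y = 264.
Solving simultaneously gives x = 237/4, y = 3.

x = 237/4, y = 3, maximum P = 2829/2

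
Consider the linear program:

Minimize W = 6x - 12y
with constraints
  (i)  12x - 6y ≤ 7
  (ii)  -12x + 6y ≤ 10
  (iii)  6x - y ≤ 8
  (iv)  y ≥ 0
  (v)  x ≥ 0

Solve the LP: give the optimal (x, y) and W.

x = 29/12, y = 13/2, minimum W = -127/2

At the optimal vertex, -12x + 6y = 10 and 6x - y = 8.
Solving simultaneously gives x = 29/12, y = 13/2.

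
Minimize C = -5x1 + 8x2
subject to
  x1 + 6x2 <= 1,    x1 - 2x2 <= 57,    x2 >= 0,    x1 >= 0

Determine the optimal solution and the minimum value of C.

x1 = 1, x2 = 0, minimum C = -5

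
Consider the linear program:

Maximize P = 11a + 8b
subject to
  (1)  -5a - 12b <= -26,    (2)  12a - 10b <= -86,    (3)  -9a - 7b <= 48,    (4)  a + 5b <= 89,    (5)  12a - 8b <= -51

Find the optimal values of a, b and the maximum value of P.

Feasible corners and P = 11a + 8b:
  (-386/97, 371/97) → P = -1278/97
  (-758/73, 474/73) → P = -4546/73
  (46/7, 577/35) → P = 7146/35
  (-863/38, 849/38) → P = -2701/38

The optimum lies where 12a - 10b = -86 and a + 5b = 89.
Solving simultaneously gives a = 46/7, b = 577/35.

a = 46/7, b = 577/35, maximum P = 7146/35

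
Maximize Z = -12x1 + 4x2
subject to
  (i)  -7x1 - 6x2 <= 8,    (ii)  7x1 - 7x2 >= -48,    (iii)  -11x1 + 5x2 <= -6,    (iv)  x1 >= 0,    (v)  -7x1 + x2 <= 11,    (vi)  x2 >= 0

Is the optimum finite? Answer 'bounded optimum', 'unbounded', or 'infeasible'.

bounded optimum

Vertices and Z = -12x1 + 4x2:
  (47/7, 95/7) → Z = -184/7
  (6/11, 0) → Z = -72/11
The feasible region has finitely many vertices and no improving ray; the maximum is -72/11 at (6/11, 0).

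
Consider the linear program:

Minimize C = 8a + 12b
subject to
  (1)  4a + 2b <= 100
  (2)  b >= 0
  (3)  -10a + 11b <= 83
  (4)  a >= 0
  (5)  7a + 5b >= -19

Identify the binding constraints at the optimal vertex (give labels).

Corner points and C = 8a + 12b:
  (25, 0) → C = 200
  (467/32, 333/16) → C = 733/2
  (0, 0) → C = 0
  (0, 83/11) → C = 996/11

The minimum is at (0, 0). Substituting into each constraint, equality holds for (2) and (4); the remaining constraints have slack.

(2) and (4)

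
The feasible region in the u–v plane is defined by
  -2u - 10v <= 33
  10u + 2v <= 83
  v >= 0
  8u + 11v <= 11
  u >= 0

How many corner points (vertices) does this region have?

Intersecting each pair of boundary lines and keeping only the points that satisfy every inequality leaves:
  (11/8, 0)
  (0, 0)
  (0, 1)

3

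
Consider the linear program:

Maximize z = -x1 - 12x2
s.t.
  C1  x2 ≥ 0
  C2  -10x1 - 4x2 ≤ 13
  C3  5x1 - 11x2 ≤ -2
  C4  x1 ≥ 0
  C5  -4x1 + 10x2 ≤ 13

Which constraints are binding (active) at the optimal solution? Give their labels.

C3 and C4

Vertices and z = -x1 - 12x2:
  (0, 2/11) → z = -24/11
  (41/2, 19/2) → z = -269/2
  (0, 13/10) → z = -78/5

The maximum is at (0, 2/11). Substituting into each constraint, equality holds for C3 and C4; the remaining constraints have slack.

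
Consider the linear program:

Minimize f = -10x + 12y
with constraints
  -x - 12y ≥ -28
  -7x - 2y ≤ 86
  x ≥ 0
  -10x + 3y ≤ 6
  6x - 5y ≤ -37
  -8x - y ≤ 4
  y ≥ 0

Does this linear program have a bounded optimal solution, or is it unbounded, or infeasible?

infeasible

The boundaries -x - 12y = -28 and -10x + 3y = 6 meet at (4/41, 286/123), but that point violates 6x - 5y ≤ -37. Every candidate vertex is excluded by some other constraint, so the feasible region is empty.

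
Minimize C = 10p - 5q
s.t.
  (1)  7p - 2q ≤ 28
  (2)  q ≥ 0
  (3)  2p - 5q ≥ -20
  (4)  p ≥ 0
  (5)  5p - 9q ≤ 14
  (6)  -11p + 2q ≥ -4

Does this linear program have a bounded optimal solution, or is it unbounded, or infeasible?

Feasible corners and C = 10p - 5q:
  (0, 0) → C = 0
  (4/11, 0) → C = 40/11
  (0, 4) → C = -20
  (20/17, 76/17) → C = -180/17
The feasible region has finitely many vertices and no improving ray; the minimum is -20 at (0, 4).

bounded optimum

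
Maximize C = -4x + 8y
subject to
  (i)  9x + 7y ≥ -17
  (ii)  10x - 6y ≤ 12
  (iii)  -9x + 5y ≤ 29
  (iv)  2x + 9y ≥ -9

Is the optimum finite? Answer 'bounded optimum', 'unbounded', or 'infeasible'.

From the feasible point (-8/3, 1), moving in the direction (6, 10) keeps every constraint satisfied while C increases without bound.

unbounded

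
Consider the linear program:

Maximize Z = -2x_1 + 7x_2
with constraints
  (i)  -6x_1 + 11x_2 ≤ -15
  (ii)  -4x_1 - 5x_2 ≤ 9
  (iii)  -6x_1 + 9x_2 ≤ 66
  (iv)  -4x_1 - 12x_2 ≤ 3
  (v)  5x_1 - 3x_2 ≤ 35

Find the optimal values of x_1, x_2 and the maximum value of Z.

x_1 = 340/37, x_2 = 135/37, maximum Z = 265/37

Corner points and Z = -2x_1 + 7x_2:
  (147/116, -39/58) → Z = -210/29
  (340/37, 135/37) → Z = 265/37
  (137/24, -155/72) → Z = -1907/72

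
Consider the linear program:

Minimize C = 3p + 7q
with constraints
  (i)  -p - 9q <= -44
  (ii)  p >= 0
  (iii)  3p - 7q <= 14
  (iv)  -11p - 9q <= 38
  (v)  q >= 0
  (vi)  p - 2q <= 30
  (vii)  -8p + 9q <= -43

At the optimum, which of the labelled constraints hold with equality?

(i) and (vii)

Corner points and C = 3p + 7q:
  (217/17, 59/17) → C = 1064/17
  (29/3, 103/27) → C = 1504/27
  (182, 76) → C = 1078
The feasible region is unbounded (it extends along (2, 1), (9, 8)), but C strictly increases along every unbounded feasible direction, so there is no improving ray and the minimum is attained at a vertex.

The minimum is at (29/3, 103/27). Substituting into each constraint, equality holds for (i) and (vii); the remaining constraints have slack.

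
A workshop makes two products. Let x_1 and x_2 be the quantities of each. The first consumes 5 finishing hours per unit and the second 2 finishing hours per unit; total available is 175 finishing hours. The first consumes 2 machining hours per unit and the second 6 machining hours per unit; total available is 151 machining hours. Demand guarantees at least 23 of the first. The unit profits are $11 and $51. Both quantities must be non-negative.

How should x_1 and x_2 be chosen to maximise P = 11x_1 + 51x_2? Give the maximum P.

x_1 = 23, x_2 = 35/2, maximum P = 2291/2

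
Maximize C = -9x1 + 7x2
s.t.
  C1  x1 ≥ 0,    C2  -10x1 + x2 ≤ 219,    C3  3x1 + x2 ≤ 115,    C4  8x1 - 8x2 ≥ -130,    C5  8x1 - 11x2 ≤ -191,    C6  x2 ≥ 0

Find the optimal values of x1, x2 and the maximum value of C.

Extreme points and C = -9x1 + 7x2:
  (395/16, 655/16) → C = 515/8
  (1074/41, 1493/41) → C = 785/41
  (49/12, 61/3) → C = 1267/12

x1 = 49/12, x2 = 61/3, maximum C = 1267/12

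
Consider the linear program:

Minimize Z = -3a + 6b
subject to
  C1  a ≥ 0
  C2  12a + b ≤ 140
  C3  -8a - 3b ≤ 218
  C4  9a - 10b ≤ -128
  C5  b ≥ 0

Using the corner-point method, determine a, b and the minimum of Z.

a = 0, b = 64/5, minimum Z = 384/5

Corner points and Z = -3a + 6b:
  (0, 140) → Z = 840
  (0, 64/5) → Z = 384/5
  (424/43, 932/43) → Z = 4320/43

At the optimal vertex, a = 0 and 9a - 10b = -128.
Solving simultaneously gives a = 0, b = 64/5.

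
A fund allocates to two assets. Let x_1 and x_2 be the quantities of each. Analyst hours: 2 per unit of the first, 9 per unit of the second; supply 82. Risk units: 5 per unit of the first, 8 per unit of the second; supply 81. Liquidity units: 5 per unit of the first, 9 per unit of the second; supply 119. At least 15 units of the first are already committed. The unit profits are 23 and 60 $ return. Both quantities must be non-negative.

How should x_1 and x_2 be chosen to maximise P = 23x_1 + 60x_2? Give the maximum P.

Vertices and P = 23x_1 + 60x_2:
  (81/5, 0) → P = 1863/5
  (15, 0) → P = 345
  (15, 3/4) → P = 390

At the optimal vertex, 5x_1 + 8x_2 = 81 and x_1 = 15.
Solving simultaneously gives x_1 = 15, x_2 = 3/4.

x_1 = 15, x_2 = 3/4, maximum P = 390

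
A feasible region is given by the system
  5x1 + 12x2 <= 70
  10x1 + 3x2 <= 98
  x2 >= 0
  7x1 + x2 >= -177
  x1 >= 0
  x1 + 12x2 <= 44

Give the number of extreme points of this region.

The feasible vertices (each the meet of two boundaries and inside every other half-plane) are:
  (46/5, 2)
  (13/2, 25/8)
  (49/5, 0)
  (0, 0)
  (0, 11/3)

5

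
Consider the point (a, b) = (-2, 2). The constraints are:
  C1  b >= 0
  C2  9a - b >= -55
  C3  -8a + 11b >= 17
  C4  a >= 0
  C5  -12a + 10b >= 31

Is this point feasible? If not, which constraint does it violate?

not feasible — violates C4

Constraint C4: a = -2, which is not ≥ 0. All other constraints are satisfied.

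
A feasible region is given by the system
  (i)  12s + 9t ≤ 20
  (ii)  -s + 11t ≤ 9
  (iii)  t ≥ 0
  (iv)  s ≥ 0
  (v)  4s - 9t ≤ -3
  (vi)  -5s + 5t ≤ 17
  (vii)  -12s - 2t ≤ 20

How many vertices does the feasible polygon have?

Pairwise boundary intersections that survive every other constraint:
  (139/141, 128/141)
  (17/16, 29/36)
  (0, 9/11)
  (0, 1/3)

4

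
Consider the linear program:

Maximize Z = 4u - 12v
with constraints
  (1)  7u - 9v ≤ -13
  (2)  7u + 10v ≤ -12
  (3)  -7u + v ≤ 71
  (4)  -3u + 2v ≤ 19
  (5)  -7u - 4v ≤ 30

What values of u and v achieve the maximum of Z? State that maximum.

u = -46/13, v = -17/13, maximum Z = 20/13

Extreme points and Z = 4u - 12v:
  (-34/19, 1/19) → Z = -148/19
  (-46/13, -17/13) → Z = 20/13
  (-107/22, 97/44) → Z = -505/11
  (-68/13, 43/26) → Z = -530/13

The binding constraints are 7u - 9v = -13 and -7u - 4v = 30.
Solving simultaneously gives u = -46/13, v = -17/13.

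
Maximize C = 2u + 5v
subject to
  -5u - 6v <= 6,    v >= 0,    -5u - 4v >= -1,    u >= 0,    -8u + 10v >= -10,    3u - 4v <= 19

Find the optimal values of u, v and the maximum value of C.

Corner points and C = 2u + 5v:
  (1/5, 0) → C = 2/5
  (0, 0) → C = 0
  (0, 1/4) → C = 5/4

u = 0, v = 1/4, maximum C = 5/4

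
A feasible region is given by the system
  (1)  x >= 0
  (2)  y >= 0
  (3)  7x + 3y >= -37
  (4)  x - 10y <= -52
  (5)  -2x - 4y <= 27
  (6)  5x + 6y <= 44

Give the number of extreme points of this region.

3

Intersecting each pair of boundary lines and keeping only the points that satisfy every inequality leaves:
  (0, 26/5)
  (0, 22/3)
  (16/7, 38/7)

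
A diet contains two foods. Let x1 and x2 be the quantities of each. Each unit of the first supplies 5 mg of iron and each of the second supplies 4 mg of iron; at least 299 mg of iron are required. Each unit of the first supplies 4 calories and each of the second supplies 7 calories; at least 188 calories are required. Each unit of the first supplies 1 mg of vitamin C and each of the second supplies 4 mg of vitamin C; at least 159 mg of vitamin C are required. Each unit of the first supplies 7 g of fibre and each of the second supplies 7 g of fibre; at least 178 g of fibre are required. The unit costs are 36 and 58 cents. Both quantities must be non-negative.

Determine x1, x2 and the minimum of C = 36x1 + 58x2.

Extreme points and C = 36x1 + 58x2:
  (0, 299/4) → C = 8671/2
  (159, 0) → C = 5724
  (35, 31) → C = 3058
The feasible region is unbounded (it extends along (0, 1), (1, 0)), but C strictly increases along every unbounded feasible direction, so there is no improving ray and the minimum is attained at a vertex.

At the optimal vertex, 5x1 + 4x2 = 299 and x1 + 4x2 = 159.
Solving simultaneously gives x1 = 35, x2 = 31.

x1 = 35, x2 = 31, minimum C = 3058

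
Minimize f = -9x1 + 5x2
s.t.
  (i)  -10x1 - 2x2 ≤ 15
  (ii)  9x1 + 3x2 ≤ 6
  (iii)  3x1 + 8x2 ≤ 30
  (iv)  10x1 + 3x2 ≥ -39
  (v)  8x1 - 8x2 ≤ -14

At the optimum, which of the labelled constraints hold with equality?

(ii) and (v)

Extreme points and f = -9x1 + 5x2:
  (-90/37, 345/74) → f = 3345/74
  (-37/24, 5/24) → f = 179/12
  (-2/3, 4) → f = 26
  (1/16, 29/16) → f = 17/2

The minimum is at (1/16, 29/16). Substituting into each constraint, equality holds for (ii) and (v); the remaining constraints have slack.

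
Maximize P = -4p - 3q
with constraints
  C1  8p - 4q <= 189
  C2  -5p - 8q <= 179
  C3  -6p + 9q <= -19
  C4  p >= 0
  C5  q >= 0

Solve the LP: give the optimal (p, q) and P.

p = 19/6, q = 0, maximum P = -38/3

Feasible corners and P = -4p - 3q:
  (1625/48, 491/24) → P = -4723/24
  (189/8, 0) → P = -189/2
  (19/6, 0) → P = -38/3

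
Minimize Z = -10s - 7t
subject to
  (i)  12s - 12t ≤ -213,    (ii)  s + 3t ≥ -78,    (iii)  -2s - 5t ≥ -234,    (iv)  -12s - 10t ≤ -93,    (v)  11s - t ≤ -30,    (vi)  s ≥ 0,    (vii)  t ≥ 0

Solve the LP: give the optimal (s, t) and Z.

Vertices and Z = -10s - 7t:
  (28/19, 878/19) → Z = -6426/19
  (0, 234/5) → Z = -1638/5
  (0, 30) → Z = -210

s = 28/19, t = 878/19, minimum Z = -6426/19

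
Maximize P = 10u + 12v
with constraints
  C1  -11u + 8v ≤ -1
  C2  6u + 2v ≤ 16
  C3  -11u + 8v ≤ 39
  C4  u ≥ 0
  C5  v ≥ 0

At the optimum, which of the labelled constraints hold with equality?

C1 and C2

Feasible corners and P = 10u + 12v:
  (13/7, 17/7) → P = 334/7
  (1/11, 0) → P = 10/11
  (8/3, 0) → P = 80/3

The maximum is at (13/7, 17/7). Substituting into each constraint, equality holds for C1 and C2; the remaining constraints have slack.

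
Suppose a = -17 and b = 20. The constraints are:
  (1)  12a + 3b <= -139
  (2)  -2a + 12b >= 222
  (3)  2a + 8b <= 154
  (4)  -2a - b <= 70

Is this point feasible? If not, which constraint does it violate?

(1): -144 ≤ -139 ✓
(2): 274 ≥ 222 ✓
(3): 126 ≤ 154 ✓
(4): 14 ≤ 70 ✓

feasible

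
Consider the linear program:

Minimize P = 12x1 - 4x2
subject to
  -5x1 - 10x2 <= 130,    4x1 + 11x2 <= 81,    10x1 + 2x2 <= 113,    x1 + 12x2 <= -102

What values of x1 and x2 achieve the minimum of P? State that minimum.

x1 = -54/5, x2 = -38/5, minimum P = -496/5

Extreme points and P = 12x1 - 4x2:
  (139/9, -373/18) → P = 2414/9
  (-54/5, -38/5) → P = -496/5
  (780/59, -1133/118) → P = 11626/59

The optimum lies where -5x1 - 10x2 = 130 and x1 + 12x2 = -102.
Solving simultaneously gives x1 = -54/5, x2 = -38/5.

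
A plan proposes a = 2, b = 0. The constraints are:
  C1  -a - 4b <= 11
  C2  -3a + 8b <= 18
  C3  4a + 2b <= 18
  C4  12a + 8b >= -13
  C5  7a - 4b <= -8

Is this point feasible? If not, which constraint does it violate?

Constraint C5: 7a - 4b = 14, which is not ≤ -8. All other constraints are satisfied.

not feasible — violates C5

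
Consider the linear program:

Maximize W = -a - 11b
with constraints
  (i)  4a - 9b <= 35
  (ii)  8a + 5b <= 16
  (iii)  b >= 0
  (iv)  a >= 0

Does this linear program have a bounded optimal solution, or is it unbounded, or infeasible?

Corner points and W = -a - 11b:
  (2, 0) → W = -2
  (0, 16/5) → W = -176/5
  (0, 0) → W = 0
The feasible region has finitely many vertices and no improving ray; the maximum is 0 at (0, 0).

bounded optimum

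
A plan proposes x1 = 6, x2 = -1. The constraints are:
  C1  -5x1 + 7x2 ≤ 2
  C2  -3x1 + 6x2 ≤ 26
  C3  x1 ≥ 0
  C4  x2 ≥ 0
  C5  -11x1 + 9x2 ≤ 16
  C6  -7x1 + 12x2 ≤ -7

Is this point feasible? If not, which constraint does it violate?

not feasible — violates C4

Constraint C4: x2 = -1, which is not ≥ 0. All other constraints are satisfied.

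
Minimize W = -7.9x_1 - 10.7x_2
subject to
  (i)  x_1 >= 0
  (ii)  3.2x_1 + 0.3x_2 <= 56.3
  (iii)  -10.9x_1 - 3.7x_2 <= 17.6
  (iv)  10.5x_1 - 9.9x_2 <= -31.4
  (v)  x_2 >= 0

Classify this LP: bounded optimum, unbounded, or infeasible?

Corner points and W = -7.9x_1 - 10.7x_2:
  (0, 563/3) → W = -60241/30
  (0, 314/99) → W = -16799/495
  (18265/1161, 69163/3483) → W = -5864623/17415
The feasible region has finitely many vertices and no improving ray; the minimum is -60241/30 at (0, 563/3).

bounded optimum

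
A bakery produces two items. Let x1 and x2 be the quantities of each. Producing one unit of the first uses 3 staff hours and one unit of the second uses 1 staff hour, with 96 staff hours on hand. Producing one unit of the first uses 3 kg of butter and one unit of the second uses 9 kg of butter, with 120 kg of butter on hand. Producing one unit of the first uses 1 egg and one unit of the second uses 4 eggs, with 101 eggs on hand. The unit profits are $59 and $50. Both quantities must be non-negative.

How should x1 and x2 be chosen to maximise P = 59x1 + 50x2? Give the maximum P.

x1 = 31, x2 = 3, maximum P = 1979

Feasible corners and P = 59x1 + 50x2:
  (0, 0) → P = 0
  (0, 40/3) → P = 2000/3
  (32, 0) → P = 1888
  (31, 3) → P = 1979

The optimum lies where 3x1 + x2 = 96 and 3x1 + 9x2 = 120.
Solving simultaneously gives x1 = 31, x2 = 3.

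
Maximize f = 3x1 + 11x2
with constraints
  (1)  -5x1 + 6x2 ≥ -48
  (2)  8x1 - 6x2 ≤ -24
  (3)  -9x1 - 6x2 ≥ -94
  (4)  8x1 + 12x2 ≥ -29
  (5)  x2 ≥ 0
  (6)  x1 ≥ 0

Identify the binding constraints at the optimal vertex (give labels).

(3) and (6)

Corner points and f = 3x1 + 11x2:
  (70/17, 484/51) → f = 5954/51
  (0, 4) → f = 44
  (0, 47/3) → f = 517/3

The maximum is at (0, 47/3). Substituting into each constraint, equality holds for (3) and (6); the remaining constraints have slack.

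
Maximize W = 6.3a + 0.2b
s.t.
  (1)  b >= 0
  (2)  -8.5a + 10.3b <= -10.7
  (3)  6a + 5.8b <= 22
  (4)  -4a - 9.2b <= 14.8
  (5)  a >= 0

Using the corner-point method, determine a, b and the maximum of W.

a = 11/3, b = 0, maximum W = 231/10

Vertices and W = 6.3a + 0.2b:
  (107/85, 0) → W = 6741/850
  (11/3, 0) → W = 231/10
  (14433/5555, 1228/1111) → W = 921559/55550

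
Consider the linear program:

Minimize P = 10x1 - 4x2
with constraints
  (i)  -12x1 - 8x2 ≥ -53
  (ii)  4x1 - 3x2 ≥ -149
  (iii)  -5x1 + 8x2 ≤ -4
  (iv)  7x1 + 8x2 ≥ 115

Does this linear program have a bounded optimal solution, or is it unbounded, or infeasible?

The boundaries -12x1 - 8x2 = -53 and 4x1 - 3x2 = -149 meet at (-1033/68, 500/17), but that point violates -5x1 + 8x2 ≤ -4. Every candidate vertex is excluded by some other constraint, so the feasible region is empty.

infeasible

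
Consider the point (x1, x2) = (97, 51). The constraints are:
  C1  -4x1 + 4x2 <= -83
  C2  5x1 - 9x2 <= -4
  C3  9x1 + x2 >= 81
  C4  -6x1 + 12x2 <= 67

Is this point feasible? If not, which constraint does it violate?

Constraint C2: 5x1 - 9x2 = 26, which is not ≤ -4. All other constraints are satisfied.

not feasible — violates C2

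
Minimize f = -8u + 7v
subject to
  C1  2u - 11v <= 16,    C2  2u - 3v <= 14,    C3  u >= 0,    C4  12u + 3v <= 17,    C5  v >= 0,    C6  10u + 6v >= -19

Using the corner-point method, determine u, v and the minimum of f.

Feasible corners and f = -8u + 7v:
  (0, 17/3) → f = 119/3
  (0, 0) → f = 0
  (17/12, 0) → f = -34/3

The binding constraints are 12u + 3v = 17 and v = 0.
Solving simultaneously gives u = 17/12, v = 0.

u = 17/12, v = 0, minimum f = -34/3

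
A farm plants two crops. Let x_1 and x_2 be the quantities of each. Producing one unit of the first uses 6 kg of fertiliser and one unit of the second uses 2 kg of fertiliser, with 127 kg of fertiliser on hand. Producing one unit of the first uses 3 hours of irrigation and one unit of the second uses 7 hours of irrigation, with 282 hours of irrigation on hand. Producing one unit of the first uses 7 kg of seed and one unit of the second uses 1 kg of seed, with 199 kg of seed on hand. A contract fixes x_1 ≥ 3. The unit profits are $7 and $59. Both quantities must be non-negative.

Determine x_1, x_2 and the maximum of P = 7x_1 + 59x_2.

x_1 = 3, x_2 = 39, maximum P = 2322

Vertices and P = 7x_1 + 59x_2:
  (127/6, 0) → P = 889/6
  (3, 0) → P = 21
  (325/36, 437/12) → P = 19906/9
  (3, 39) → P = 2322

The binding constraints are 3x_1 + 7x_2 = 282 and x_1 = 3.
Solving simultaneously gives x_1 = 3, x_2 = 39.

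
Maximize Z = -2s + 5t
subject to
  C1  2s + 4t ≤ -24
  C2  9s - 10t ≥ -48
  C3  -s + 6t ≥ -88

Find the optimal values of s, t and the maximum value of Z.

s = -54/7, t = -15/7, maximum Z = 33/7

Extreme points and Z = -2s + 5t:
  (-54/7, -15/7) → Z = 33/7
  (13, -25/2) → Z = -177/2
  (-292/11, -210/11) → Z = -466/11

The binding constraints are 2s + 4t = -24 and 9s - 10t = -48.
Solving simultaneously gives s = -54/7, t = -15/7.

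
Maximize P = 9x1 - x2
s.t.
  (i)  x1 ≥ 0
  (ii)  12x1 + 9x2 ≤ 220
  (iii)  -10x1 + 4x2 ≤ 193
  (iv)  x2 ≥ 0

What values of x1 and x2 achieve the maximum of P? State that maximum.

The binding constraints are 12x1 + 9x2 = 220 and x2 = 0.
Solving simultaneously gives x1 = 55/3, x2 = 0.

x1 = 55/3, x2 = 0, maximum P = 165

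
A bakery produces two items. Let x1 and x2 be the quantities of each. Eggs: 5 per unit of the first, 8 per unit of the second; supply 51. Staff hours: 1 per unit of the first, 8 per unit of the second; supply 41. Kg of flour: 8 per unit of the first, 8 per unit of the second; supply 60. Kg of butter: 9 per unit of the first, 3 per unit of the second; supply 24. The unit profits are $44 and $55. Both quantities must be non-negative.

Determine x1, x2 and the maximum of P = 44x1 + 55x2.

Feasible corners and P = 44x1 + 55x2:
  (0, 0) → P = 0
  (0, 41/8) → P = 2255/8
  (8/3, 0) → P = 352/3
  (1, 5) → P = 319

x1 = 1, x2 = 5, maximum P = 319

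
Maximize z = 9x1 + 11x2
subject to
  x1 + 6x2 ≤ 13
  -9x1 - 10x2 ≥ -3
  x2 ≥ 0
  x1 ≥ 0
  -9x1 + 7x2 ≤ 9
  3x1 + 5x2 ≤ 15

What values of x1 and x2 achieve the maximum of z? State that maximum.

x1 = 0, x2 = 3/10, maximum z = 33/10

Extreme points and z = 9x1 + 11x2:
  (1/3, 0) → z = 3
  (0, 3/10) → z = 33/10
  (0, 0) → z = 0

At the optimal vertex, -9x1 - 10x2 = -3 and x1 = 0.
Solving simultaneously gives x1 = 0, x2 = 3/10.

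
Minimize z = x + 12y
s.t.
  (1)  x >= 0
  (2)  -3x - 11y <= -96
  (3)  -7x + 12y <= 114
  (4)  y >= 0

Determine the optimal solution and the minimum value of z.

x = 32, y = 0, minimum z = 32

Extreme points and z = x + 12y:
  (0, 96/11) → z = 1152/11
  (0, 19/2) → z = 114
  (32, 0) → z = 32
The feasible region is unbounded (it extends along (12, 7), (1, 0)), but z strictly increases along every unbounded feasible direction, so there is no improving ray and the minimum is attained at a vertex.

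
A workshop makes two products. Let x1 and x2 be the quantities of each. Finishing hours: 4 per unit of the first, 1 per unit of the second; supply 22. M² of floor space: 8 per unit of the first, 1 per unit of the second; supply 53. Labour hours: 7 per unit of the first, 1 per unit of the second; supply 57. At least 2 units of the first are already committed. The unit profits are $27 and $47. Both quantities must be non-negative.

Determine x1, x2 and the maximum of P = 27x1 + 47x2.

Corner points and P = 27x1 + 47x2:
  (11/2, 0) → P = 297/2
  (2, 0) → P = 54
  (2, 14) → P = 712

x1 = 2, x2 = 14, maximum P = 712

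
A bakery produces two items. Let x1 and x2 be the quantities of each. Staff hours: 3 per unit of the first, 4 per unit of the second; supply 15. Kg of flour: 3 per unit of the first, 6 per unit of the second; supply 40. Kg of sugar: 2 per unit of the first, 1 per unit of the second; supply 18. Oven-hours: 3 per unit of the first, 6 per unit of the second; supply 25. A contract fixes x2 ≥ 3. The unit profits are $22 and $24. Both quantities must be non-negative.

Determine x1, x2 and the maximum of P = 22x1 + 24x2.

Corner points and P = 22x1 + 24x2:
  (0, 15/4) → P = 90
  (0, 3) → P = 72
  (1, 3) → P = 94

At the optimal vertex, 3x1 + 4x2 = 15 and x2 = 3.
Solving simultaneously gives x1 = 1, x2 = 3.

x1 = 1, x2 = 3, maximum P = 94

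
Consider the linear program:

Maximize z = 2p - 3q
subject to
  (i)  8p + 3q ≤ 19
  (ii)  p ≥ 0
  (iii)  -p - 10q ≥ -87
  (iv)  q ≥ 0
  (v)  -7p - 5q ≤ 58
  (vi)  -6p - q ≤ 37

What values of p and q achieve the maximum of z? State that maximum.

Corner points and z = 2p - 3q:
  (0, 19/3) → z = -19
  (19/8, 0) → z = 19/4
  (0, 0) → z = 0

The binding constraints are 8p + 3q = 19 and q = 0.
Solving simultaneously gives p = 19/8, q = 0.

p = 19/8, q = 0, maximum z = 19/4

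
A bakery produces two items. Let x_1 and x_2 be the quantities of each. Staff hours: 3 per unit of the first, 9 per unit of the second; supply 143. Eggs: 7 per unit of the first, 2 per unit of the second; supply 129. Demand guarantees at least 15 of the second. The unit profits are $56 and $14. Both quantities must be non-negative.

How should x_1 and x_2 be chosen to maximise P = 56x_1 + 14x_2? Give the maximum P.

Feasible corners and P = 56x_1 + 14x_2:
  (0, 143/9) → P = 2002/9
  (0, 15) → P = 210
  (8/3, 15) → P = 1078/3

x_1 = 8/3, x_2 = 15, maximum P = 1078/3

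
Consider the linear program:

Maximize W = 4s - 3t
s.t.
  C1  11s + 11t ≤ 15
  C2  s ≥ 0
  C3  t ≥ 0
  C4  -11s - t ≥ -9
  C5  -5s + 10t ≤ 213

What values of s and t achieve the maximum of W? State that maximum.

Extreme points and W = 4s - 3t:
  (0, 15/11) → W = -45/11
  (42/55, 3/5) → W = 69/55
  (0, 0) → W = 0
  (9/11, 0) → W = 36/11

s = 9/11, t = 0, maximum W = 36/11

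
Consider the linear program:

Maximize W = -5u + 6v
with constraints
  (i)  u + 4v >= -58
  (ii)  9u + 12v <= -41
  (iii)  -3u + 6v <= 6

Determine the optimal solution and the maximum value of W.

u = -62/3, v = -28/3, maximum W = 142/3

Corner points and W = -5u + 6v:
  (133/6, -481/24) → W = -2773/12
  (-62/3, -28/3) → W = 142/3
  (-53/15, -23/30) → W = 196/15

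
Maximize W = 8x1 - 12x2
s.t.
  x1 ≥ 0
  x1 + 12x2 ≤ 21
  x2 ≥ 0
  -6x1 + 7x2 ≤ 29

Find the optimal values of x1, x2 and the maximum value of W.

x1 = 21, x2 = 0, maximum W = 168

Feasible corners and W = 8x1 - 12x2:
  (0, 7/4) → W = -21
  (0, 0) → W = 0
  (21, 0) → W = 168

At the optimal vertex, x1 + 12x2 = 21 and x2 = 0.
Solving simultaneously gives x1 = 21, x2 = 0.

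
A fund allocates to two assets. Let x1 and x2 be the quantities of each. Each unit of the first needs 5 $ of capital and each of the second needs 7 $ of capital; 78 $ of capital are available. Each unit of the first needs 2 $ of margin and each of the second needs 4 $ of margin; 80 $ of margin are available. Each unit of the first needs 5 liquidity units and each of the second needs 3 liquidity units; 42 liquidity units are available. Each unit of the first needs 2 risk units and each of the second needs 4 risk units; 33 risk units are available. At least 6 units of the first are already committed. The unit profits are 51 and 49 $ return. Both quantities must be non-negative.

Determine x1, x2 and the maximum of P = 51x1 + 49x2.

x1 = 6, x2 = 4, maximum P = 502

The binding constraints are 5x1 + 3x2 = 42 and x1 = 6.
Solving simultaneously gives x1 = 6, x2 = 4.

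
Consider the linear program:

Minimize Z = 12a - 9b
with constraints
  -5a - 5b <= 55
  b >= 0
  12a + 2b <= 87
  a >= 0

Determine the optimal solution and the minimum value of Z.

a = 0, b = 87/2, minimum Z = -783/2

Extreme points and Z = 12a - 9b:
  (29/4, 0) → Z = 87
  (0, 0) → Z = 0
  (0, 87/2) → Z = -783/2

The optimum lies where 12a + 2b = 87 and a = 0.
Solving simultaneously gives a = 0, b = 87/2.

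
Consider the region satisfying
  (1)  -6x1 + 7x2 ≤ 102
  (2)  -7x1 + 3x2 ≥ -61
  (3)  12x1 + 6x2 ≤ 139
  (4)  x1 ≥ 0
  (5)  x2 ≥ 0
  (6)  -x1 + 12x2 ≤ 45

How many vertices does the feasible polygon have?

5

Of the 15 pairwise boundary intersections, those satisfying every inequality are:
  (261/26, 241/78)
  (61/7, 0)
  (233/25, 679/150)
  (0, 0)
  (0, 15/4)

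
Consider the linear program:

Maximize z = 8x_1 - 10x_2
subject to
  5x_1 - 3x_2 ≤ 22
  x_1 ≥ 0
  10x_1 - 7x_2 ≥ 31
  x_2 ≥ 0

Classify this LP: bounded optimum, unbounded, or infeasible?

bounded optimum

Feasible corners and z = 8x_1 - 10x_2:
  (61/5, 13) → z = -162/5
  (22/5, 0) → z = 176/5
  (31/10, 0) → z = 124/5
The feasible region has finitely many vertices and no improving ray; the maximum is 176/5 at (22/5, 0).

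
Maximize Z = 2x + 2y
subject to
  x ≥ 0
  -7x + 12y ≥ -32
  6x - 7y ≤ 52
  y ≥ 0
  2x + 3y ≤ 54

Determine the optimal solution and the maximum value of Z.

Feasible corners and Z = 2x + 2y:
  (0, 0) → Z = 0
  (0, 18) → Z = 36
  (32/7, 0) → Z = 64/7
  (248/15, 314/45) → Z = 2116/45

x = 248/15, y = 314/45, maximum Z = 2116/45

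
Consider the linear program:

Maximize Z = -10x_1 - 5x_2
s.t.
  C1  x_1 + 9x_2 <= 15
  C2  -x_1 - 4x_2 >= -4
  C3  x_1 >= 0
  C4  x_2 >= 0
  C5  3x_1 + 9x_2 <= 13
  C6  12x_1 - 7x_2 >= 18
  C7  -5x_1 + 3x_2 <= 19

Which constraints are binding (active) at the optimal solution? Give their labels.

C4 and C6

Corner points and Z = -10x_1 - 5x_2:
  (4, 0) → Z = -40
  (20/11, 6/11) → Z = -230/11
  (3/2, 0) → Z = -15

The maximum is at (3/2, 0). Substituting into each constraint, equality holds for C4 and C6; the remaining constraints have slack.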